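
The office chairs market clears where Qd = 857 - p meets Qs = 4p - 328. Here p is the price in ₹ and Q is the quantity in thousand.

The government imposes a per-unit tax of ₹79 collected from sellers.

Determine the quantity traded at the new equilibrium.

556.8

Before the shock: 857 - p = 4p - 328 ⇒ 1185 = 5p ⇒ p = 237, Q = 620.
Since sellers keep the price net of the tax, the effective supply curve becomes Qs = 4p - 644.
Clearing the new market: 857 - p = 4p - 644, so p = 300.2 and Q = 556.8.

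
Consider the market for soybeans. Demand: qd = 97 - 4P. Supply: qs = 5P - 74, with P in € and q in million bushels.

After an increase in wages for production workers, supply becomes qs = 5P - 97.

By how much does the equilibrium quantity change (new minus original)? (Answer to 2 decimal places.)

Before the shock: 97 - 4P = 5P - 74 ⇒ 171 = 9P ⇒ P = 19, q = 21.
After the shift, demand is qd = 97 - 4P and supply is qs = 5P - 97.
Setting them equal: 97 - 4P = 5P - 97 → 194 = 9P, so P = 194/9 ≈ 21.5556 and q = 97/9 ≈ 10.7778.
Δq = 10.7778 − 21 = -10.22.

-10.22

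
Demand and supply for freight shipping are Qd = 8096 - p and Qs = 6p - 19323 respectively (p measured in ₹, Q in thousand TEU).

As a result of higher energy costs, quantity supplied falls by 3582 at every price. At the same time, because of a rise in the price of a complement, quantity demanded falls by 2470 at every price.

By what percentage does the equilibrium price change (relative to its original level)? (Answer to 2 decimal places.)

Original equilibrium: 8096 - p = 6p - 19323 gives 27419 = 7p, so p = 3917 and Q = 4179.
With the change applied: demand Qd = 5626 - p, supply Qs = 6p - 22905.
Clearing the new market: 5626 - p = 6p - 22905, so p = 28531/7 ≈ 4075.8571 and Q = 10851/7 ≈ 1550.1429.
%Δp = (4075.8571 − 3917) / 3917 × 100 = +4.06%.

+4.06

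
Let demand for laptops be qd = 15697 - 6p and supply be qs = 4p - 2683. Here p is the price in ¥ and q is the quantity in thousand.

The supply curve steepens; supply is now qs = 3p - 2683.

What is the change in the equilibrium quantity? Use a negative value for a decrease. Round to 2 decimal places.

-1225.33

Initially, 15697 - 6p = 4p - 2683, so 18380 = 10p and p = 1838, q = 4669.
The shock moves the curves to qd = 15697 - 6p and qs = 3p - 2683.
Equate the new curves: 15697 - 6p = 3p - 2683, giving 18380 = 9p, p = 18380/9 ≈ 2042.2222, q = 10331/3 ≈ 3443.6667.
Δq = 3443.6667 − 4669 = -1225.33.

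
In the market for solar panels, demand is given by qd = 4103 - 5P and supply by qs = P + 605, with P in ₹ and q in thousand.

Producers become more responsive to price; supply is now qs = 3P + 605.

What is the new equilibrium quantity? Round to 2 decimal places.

Original equilibrium: 4103 - 5P = P + 605 gives 3498 = 6P, so P = 583 and q = 1188.
After the shift, demand is qd = 4103 - 5P and supply is qs = 3P + 605.
New equilibrium: 4103 - 5P = 3P + 605 ⇒ 3498 = 8P ⇒ P = 437.25, q = 1916.75.

1916.75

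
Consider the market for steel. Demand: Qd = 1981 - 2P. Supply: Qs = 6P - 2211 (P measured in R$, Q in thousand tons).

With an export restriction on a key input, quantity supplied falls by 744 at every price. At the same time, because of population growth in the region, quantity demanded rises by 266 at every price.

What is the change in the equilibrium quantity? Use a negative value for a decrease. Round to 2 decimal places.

Before the shock: 1981 - 2P = 6P - 2211 ⇒ 4192 = 8P ⇒ P = 524, Q = 933.
The shock moves the curves to Qd = 2247 - 2P and Qs = 6P - 2955.
Clearing the new market: 2247 - 2P = 6P - 2955, so P = 650.25 and Q = 946.5.
ΔQ = 946.5 − 933 = +13.50.

+13.50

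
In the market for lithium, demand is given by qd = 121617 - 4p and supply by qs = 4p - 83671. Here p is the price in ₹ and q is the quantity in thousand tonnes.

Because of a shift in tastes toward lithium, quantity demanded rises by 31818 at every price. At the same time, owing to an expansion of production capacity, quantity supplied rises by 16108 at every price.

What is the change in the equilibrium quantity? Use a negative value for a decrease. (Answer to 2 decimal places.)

Original equilibrium: 121617 - 4p = 4p - 83671 gives 205288 = 8p, so p = 25661 and q = 18973.
After the shift, demand is qd = 153435 - 4p and supply is qs = 4p - 67563.
Setting them equal: 153435 - 4p = 4p - 67563 → 220998 = 8p, so p = 27624.75 and q = 42936.
Δq = 42936 − 18973 = +23963.00.

+23963.00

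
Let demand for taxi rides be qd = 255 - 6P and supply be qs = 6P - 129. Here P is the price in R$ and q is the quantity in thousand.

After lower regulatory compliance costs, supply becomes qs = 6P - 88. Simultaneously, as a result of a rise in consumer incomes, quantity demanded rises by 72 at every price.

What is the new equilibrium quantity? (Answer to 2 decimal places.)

119.50

Before the shock: 255 - 6P = 6P - 129 ⇒ 384 = 12P ⇒ P = 32, q = 63.
With the change applied: demand qd = 327 - 6P, supply qs = 6P - 88.
Clearing the new market: 327 - 6P = 6P - 88, so P = 415/12 ≈ 34.5833 and q = 119.5.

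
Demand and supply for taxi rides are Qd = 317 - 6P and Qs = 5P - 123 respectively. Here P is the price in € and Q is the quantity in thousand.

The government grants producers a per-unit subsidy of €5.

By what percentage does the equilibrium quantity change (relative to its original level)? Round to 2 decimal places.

+17.71

Solve the original market: 317 - 6P = 5P - 123, hence P = 40 and Q = 77.
Since sellers receive the price plus the subsidy, the effective supply curve becomes Qs = 5P - 98.
New equilibrium: 317 - 6P = 5P - 98 ⇒ 415 = 11P ⇒ P = 415/11 ≈ 37.7273, Q = 997/11 ≈ 90.6364.
%ΔQ = (90.6364 − 77) / 77 × 100 = +17.71%.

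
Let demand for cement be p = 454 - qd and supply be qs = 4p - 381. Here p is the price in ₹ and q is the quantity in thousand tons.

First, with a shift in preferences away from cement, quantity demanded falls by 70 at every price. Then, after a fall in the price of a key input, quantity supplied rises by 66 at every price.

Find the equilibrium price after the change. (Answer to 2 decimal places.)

139.80

Solve the original market: 454 - p = 4p - 381, hence p = 167 and q = 287.
After the shift, demand is qd = 384 - p and supply is qs = 4p - 315.
Equate the new curves: 384 - p = 4p - 315, giving 699 = 5p, p = 139.8, q = 244.2.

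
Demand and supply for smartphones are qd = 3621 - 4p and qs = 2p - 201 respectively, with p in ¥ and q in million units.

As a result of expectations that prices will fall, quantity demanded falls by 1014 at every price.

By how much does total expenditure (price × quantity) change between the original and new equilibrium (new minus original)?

Before the shock: 3621 - 4p = 2p - 201 ⇒ 3822 = 6p ⇒ p = 637, q = 1073.
The new curves are qd = 2607 - 4p (demand) and qs = 2p - 201 (supply).
Setting them equal: 2607 - 4p = 2p - 201 → 2808 = 6p, so p = 468 and q = 735.
Expenditure moves from 637×1073 = 683501 to 468×735 = 343980; change = -339521.

-339521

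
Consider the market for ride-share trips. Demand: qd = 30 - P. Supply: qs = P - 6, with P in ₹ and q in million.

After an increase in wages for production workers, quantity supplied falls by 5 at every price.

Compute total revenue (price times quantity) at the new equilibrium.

194.75

Solve the original market: 30 - P = P - 6, hence P = 18 and q = 12.
The new curves are qd = 30 - P (demand) and qs = P - 11 (supply).
Setting them equal: 30 - P = P - 11 → 41 = 2P, so P = 20.5 and q = 9.5.
New expenditure = 20.5 × 9.5 = 194.75.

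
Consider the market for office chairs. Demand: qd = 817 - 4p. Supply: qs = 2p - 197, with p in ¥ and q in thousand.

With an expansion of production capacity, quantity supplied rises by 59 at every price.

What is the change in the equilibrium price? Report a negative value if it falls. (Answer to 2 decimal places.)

-9.83

Initially, 817 - 4p = 2p - 197, so 1014 = 6p and p = 169, q = 141.
The shock moves the curves to qd = 817 - 4p and qs = 2p - 138.
Equate the new curves: 817 - 4p = 2p - 138, giving 955 = 6p, p = 955/6 ≈ 159.1667, q = 541/3 ≈ 180.3333.
Δp = 159.1667 − 169 = -9.83.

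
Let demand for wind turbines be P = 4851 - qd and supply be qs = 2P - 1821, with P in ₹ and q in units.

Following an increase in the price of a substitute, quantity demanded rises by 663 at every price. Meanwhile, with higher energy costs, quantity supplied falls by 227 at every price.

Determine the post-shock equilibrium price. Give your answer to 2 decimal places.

2520.67

Before the shock: 4851 - P = 2P - 1821 ⇒ 6672 = 3P ⇒ P = 2224, q = 2627.
The new curves are qd = 5514 - P (demand) and qs = 2P - 2048 (supply).
Setting them equal: 5514 - P = 2P - 2048 → 7562 = 3P, so P = 7562/3 ≈ 2520.6667 and q = 8980/3 ≈ 2993.3333.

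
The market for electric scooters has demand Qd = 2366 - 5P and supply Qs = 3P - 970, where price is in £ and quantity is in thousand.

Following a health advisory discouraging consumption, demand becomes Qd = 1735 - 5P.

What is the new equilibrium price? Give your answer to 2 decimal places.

338.13

Initially, 2366 - 5P = 3P - 970, so 3336 = 8P and P = 417, Q = 281.
After the shift, demand is Qd = 1735 - 5P and supply is Qs = 3P - 970.
New equilibrium: 1735 - 5P = 3P - 970 ⇒ 2705 = 8P ⇒ P = 338.125, Q = 44.375.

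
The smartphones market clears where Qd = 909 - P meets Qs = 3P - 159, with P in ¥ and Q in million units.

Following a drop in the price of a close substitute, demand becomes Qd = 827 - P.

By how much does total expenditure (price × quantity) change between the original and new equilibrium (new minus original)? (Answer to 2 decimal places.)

-28320.75

Original equilibrium: 909 - P = 3P - 159 gives 1068 = 4P, so P = 267 and Q = 642.
After the shift, demand is Qd = 827 - P and supply is Qs = 3P - 159.
Clearing the new market: 827 - P = 3P - 159, so P = 246.5 and Q = 580.5.
Expenditure moves from 267×642 = 171414 to 246.5×580.5 = 143093.25; change = -28320.75.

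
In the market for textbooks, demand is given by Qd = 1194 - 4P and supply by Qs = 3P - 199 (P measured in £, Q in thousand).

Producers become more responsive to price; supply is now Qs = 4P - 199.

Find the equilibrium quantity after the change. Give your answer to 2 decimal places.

Solve the original market: 1194 - 4P = 3P - 199, hence P = 199 and Q = 398.
After the shift, demand is Qd = 1194 - 4P and supply is Qs = 4P - 199.
New equilibrium: 1194 - 4P = 4P - 199 ⇒ 1393 = 8P ⇒ P = 174.125, Q = 497.5.

497.50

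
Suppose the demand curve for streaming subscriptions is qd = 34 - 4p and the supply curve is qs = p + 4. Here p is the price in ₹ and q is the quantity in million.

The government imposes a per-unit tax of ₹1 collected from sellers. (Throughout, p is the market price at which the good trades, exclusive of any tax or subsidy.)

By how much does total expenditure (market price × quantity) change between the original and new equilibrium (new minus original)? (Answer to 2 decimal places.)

-2.96

Initially, 34 - 4p = p + 4, so 30 = 5p and p = 6, q = 10.
Since sellers keep the price net of the tax, the effective supply curve becomes qs = p + 3.
Equate the new curves: 34 - 4p = p + 3, giving 31 = 5p, p = 6.2, q = 9.2.
Expenditure moves from 6×10 = 60 to 6.2×9.2 = 57.04; change = -2.96.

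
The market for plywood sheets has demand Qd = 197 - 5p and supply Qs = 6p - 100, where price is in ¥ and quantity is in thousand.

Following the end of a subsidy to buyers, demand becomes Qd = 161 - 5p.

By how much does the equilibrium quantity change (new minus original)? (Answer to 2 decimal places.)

Original equilibrium: 197 - 5p = 6p - 100 gives 297 = 11p, so p = 27 and Q = 62.
With the change applied: demand Qd = 161 - 5p, supply Qs = 6p - 100.
Setting them equal: 161 - 5p = 6p - 100 → 261 = 11p, so p = 261/11 ≈ 23.7273 and Q = 466/11 ≈ 42.3636.
ΔQ = 42.3636 − 62 = -19.64.

-19.64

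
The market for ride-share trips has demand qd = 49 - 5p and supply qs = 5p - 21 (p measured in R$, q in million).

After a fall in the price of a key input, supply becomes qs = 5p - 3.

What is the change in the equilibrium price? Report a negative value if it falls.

Before the shock: 49 - 5p = 5p - 21 ⇒ 70 = 10p ⇒ p = 7, q = 14.
With the change applied: demand qd = 49 - 5p, supply qs = 5p - 3.
New equilibrium: 49 - 5p = 5p - 3 ⇒ 52 = 10p ⇒ p = 5.2, q = 23.
Δp = 5.2 − 7 = -1.8.

-1.8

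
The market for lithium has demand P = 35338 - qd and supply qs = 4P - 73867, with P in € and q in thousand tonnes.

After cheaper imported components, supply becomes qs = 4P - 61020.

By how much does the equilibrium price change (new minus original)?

Solve the original market: 35338 - P = 4P - 73867, hence P = 21841 and q = 13497.
The new curves are qd = 35338 - P (demand) and qs = 4P - 61020 (supply).
Equate the new curves: 35338 - P = 4P - 61020, giving 96358 = 5P, P = 19271.6, q = 16066.4.
ΔP = 19271.6 − 21841 = -2569.4.

-2569.4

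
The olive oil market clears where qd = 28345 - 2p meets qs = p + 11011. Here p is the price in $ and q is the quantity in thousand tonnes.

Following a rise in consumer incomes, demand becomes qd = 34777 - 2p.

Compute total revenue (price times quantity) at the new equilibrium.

149987226

Solve the original market: 28345 - 2p = p + 11011, hence p = 5778 and q = 16789.
With the change applied: demand qd = 34777 - 2p, supply qs = p + 11011.
Clearing the new market: 34777 - 2p = p + 11011, so p = 7922 and q = 18933.
New expenditure = 7922 × 18933 = 149987226.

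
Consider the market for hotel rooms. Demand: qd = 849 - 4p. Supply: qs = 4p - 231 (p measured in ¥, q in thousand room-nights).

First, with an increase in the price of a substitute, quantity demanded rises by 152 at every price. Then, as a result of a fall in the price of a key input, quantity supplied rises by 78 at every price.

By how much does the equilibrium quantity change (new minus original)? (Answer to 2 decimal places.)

Initially, 849 - 4p = 4p - 231, so 1080 = 8p and p = 135, q = 309.
The shock moves the curves to qd = 1001 - 4p and qs = 4p - 153.
Equate the new curves: 1001 - 4p = 4p - 153, giving 1154 = 8p, p = 144.25, q = 424.
Δq = 424 − 309 = +115.00.

+115.00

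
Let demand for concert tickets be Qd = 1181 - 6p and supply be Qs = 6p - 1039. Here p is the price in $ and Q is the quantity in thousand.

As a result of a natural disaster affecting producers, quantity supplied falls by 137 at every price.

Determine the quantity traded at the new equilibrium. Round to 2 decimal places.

Original equilibrium: 1181 - 6p = 6p - 1039 gives 2220 = 12p, so p = 185 and Q = 71.
With the change applied: demand Qd = 1181 - 6p, supply Qs = 6p - 1176.
Clearing the new market: 1181 - 6p = 6p - 1176, so p = 2357/12 ≈ 196.4167 and Q = 2.5.

2.50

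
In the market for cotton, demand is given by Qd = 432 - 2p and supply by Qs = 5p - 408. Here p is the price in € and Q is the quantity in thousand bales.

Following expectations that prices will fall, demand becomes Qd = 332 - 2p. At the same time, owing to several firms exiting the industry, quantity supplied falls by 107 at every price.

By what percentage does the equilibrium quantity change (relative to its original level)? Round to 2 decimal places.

Solve the original market: 432 - 2p = 5p - 408, hence p = 120 and Q = 192.
After the shift, demand is Qd = 332 - 2p and supply is Qs = 5p - 515.
Setting them equal: 332 - 2p = 5p - 515 → 847 = 7p, so p = 121 and Q = 90.
%ΔQ = (90 − 192) / 192 × 100 = -53.13%.

-53.13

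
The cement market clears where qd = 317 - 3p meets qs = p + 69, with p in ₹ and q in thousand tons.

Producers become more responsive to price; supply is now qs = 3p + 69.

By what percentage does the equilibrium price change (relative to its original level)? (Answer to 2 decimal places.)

-33.33

Before the shock: 317 - 3p = p + 69 ⇒ 248 = 4p ⇒ p = 62, q = 131.
After the shift, demand is qd = 317 - 3p and supply is qs = 3p + 69.
New equilibrium: 317 - 3p = 3p + 69 ⇒ 248 = 6p ⇒ p = 124/3 ≈ 41.3333, q = 193.
%Δp = (41.3333 − 62) / 62 × 100 = -33.33%.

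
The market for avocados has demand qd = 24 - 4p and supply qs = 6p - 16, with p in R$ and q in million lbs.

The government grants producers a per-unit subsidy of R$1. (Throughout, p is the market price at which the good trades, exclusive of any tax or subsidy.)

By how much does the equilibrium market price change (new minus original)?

Solve the original market: 24 - 4p = 6p - 16, hence p = 4 and q = 8.
Since sellers receive the price plus the subsidy, the effective supply curve becomes qs = 6p - 10.
Equate the new curves: 24 - 4p = 6p - 10, giving 34 = 10p, p = 3.4, q = 10.4.
Δp = 3.4 − 4 = -0.6.

-0.6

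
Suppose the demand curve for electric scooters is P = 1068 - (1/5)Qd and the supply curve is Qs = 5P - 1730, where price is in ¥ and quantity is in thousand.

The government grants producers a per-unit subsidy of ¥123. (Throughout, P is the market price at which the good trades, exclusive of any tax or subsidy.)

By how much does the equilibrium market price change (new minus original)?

-61.5

Initially, 5340 - 5P = 5P - 1730, so 7070 = 10P and P = 707, Q = 1805.
Since sellers receive the price plus the subsidy, the effective supply curve becomes Qs = 5P - 1115.
Setting them equal: 5340 - 5P = 5P - 1115 → 6455 = 10P, so P = 645.5 and Q = 2112.5.
ΔP = 645.5 − 707 = -61.5.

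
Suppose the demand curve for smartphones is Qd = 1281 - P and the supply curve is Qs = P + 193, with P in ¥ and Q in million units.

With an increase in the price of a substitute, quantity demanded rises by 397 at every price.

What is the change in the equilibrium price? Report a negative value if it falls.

+198.5

Initially, 1281 - P = P + 193, so 1088 = 2P and P = 544, Q = 737.
The shock moves the curves to Qd = 1678 - P and Qs = P + 193.
Clearing the new market: 1678 - P = P + 193, so P = 742.5 and Q = 935.5.
ΔP = 742.5 − 544 = +198.5.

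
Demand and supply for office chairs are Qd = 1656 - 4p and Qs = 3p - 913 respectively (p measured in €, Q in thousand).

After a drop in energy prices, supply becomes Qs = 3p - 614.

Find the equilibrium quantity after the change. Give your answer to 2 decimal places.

358.86

Solve the original market: 1656 - 4p = 3p - 913, hence p = 367 and Q = 188.
After the shift, demand is Qd = 1656 - 4p and supply is Qs = 3p - 614.
Setting them equal: 1656 - 4p = 3p - 614 → 2270 = 7p, so p = 2270/7 ≈ 324.2857 and Q = 2512/7 ≈ 358.8571.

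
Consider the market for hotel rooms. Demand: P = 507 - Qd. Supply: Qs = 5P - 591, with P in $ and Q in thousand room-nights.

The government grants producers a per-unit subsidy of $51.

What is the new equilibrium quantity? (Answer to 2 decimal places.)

366.50

Solve the original market: 507 - P = 5P - 591, hence P = 183 and Q = 324.
Since sellers receive the price plus the subsidy, the effective supply curve becomes Qs = 5P - 336.
New equilibrium: 507 - P = 5P - 336 ⇒ 843 = 6P ⇒ P = 140.5, Q = 366.5.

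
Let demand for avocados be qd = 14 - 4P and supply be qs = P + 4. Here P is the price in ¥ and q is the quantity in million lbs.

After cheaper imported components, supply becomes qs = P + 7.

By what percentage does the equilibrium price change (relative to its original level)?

-30

Original equilibrium: 14 - 4P = P + 4 gives 10 = 5P, so P = 2 and q = 6.
The shock moves the curves to qd = 14 - 4P and qs = P + 7.
Clearing the new market: 14 - 4P = P + 7, so P = 1.4 and q = 8.4.
%ΔP = (1.4 − 2) / 2 × 100 = -30%.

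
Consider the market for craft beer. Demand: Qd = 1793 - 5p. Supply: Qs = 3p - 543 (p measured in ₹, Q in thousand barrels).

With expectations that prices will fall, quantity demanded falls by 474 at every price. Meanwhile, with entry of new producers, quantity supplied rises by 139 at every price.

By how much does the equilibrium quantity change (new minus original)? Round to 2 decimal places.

-90.88

Initially, 1793 - 5p = 3p - 543, so 2336 = 8p and p = 292, Q = 333.
With the change applied: demand Qd = 1319 - 5p, supply Qs = 3p - 404.
New equilibrium: 1319 - 5p = 3p - 404 ⇒ 1723 = 8p ⇒ p = 215.375, Q = 242.125.
ΔQ = 242.125 − 333 = -90.88.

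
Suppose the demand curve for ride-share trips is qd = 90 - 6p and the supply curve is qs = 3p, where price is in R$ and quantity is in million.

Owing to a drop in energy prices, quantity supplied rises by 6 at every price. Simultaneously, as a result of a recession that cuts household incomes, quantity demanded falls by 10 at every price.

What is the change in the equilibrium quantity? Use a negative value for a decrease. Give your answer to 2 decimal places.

+0.67

Before the shock: 90 - 6p = 3p ⇒ 90 = 9p ⇒ p = 10, q = 30.
The shock moves the curves to qd = 80 - 6p and qs = 3p + 6.
New equilibrium: 80 - 6p = 3p + 6 ⇒ 74 = 9p ⇒ p = 74/9 ≈ 8.2222, q = 92/3 ≈ 30.6667.
Δq = 30.6667 − 30 = +0.67.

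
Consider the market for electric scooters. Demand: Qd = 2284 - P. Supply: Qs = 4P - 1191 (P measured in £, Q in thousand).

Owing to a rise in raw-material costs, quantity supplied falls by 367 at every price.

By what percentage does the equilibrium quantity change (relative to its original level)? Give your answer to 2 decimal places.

Original equilibrium: 2284 - P = 4P - 1191 gives 3475 = 5P, so P = 695 and Q = 1589.
After the shift, demand is Qd = 2284 - P and supply is Qs = 4P - 1558.
Equate the new curves: 2284 - P = 4P - 1558, giving 3842 = 5P, P = 768.4, Q = 1515.6.
%ΔQ = (1515.6 − 1589) / 1589 × 100 = -4.62%.

-4.62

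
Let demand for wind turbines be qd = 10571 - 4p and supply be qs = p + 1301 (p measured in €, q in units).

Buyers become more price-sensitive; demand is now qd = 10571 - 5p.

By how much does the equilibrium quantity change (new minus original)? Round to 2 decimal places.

-309.00

Initially, 10571 - 4p = p + 1301, so 9270 = 5p and p = 1854, q = 3155.
With the change applied: demand qd = 10571 - 5p, supply qs = p + 1301.
New equilibrium: 10571 - 5p = p + 1301 ⇒ 9270 = 6p ⇒ p = 1545, q = 2846.
Δq = 2846 − 3155 = -309.00.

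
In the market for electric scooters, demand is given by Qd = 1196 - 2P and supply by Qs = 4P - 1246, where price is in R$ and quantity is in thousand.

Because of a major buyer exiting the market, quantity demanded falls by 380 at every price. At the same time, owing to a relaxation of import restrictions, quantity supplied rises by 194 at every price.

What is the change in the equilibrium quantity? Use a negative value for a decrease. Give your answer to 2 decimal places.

-188.67

Original equilibrium: 1196 - 2P = 4P - 1246 gives 2442 = 6P, so P = 407 and Q = 382.
The new curves are Qd = 816 - 2P (demand) and Qs = 4P - 1052 (supply).
Setting them equal: 816 - 2P = 4P - 1052 → 1868 = 6P, so P = 934/3 ≈ 311.3333 and Q = 580/3 ≈ 193.3333.
ΔQ = 193.3333 − 382 = -188.67.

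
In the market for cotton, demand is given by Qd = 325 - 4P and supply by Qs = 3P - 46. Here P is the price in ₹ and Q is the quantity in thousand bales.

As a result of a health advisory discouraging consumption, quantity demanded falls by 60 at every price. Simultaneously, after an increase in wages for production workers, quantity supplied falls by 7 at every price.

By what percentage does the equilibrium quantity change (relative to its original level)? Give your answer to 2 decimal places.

-26.30

Before the shock: 325 - 4P = 3P - 46 ⇒ 371 = 7P ⇒ P = 53, Q = 113.
After the shift, demand is Qd = 265 - 4P and supply is Qs = 3P - 53.
Clearing the new market: 265 - 4P = 3P - 53, so P = 318/7 ≈ 45.4286 and Q = 583/7 ≈ 83.2857.
%ΔQ = (83.2857 − 113) / 113 × 100 = -26.30%.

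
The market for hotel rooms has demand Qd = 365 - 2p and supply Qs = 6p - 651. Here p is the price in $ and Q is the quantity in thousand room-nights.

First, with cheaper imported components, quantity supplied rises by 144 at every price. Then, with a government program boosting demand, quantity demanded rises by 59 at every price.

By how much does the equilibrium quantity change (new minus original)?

Solve the original market: 365 - 2p = 6p - 651, hence p = 127 and Q = 111.
The shock moves the curves to Qd = 424 - 2p and Qs = 6p - 507.
Clearing the new market: 424 - 2p = 6p - 507, so p = 116.375 and Q = 191.25.
ΔQ = 191.25 − 111 = +80.25.

+80.25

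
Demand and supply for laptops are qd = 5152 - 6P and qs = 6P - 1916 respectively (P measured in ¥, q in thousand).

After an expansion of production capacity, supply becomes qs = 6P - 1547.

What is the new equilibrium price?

Initially, 5152 - 6P = 6P - 1916, so 7068 = 12P and P = 589, q = 1618.
After the shift, demand is qd = 5152 - 6P and supply is qs = 6P - 1547.
Setting them equal: 5152 - 6P = 6P - 1547 → 6699 = 12P, so P = 558.25 and q = 1802.5.

558.25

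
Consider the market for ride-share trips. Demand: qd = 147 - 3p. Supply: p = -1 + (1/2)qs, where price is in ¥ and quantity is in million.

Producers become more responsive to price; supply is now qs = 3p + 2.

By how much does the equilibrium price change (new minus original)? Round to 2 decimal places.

Before the shock: 147 - 3p = 2p + 2 ⇒ 145 = 5p ⇒ p = 29, q = 60.
With the change applied: demand qd = 147 - 3p, supply qs = 3p + 2.
Clearing the new market: 147 - 3p = 3p + 2, so p = 145/6 ≈ 24.1667 and q = 74.5.
Δp = 24.1667 − 29 = -4.83.

-4.83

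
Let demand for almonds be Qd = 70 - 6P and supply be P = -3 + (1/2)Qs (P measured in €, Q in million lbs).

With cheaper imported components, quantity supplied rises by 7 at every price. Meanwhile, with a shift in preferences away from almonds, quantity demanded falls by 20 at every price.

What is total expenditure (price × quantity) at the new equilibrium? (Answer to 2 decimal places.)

102.91

Initially, 70 - 6P = 2P + 6, so 64 = 8P and P = 8, Q = 22.
The new curves are Qd = 50 - 6P (demand) and Qs = 2P + 13 (supply).
New equilibrium: 50 - 6P = 2P + 13 ⇒ 37 = 8P ⇒ P = 4.625, Q = 22.25.
New expenditure = 4.625 × 22.25 = 102.91.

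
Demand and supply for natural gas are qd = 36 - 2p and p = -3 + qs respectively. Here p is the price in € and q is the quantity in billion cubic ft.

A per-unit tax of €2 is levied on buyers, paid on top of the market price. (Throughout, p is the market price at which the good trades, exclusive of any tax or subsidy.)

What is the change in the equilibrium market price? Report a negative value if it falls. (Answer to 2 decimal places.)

Before the shock: 36 - 2p = p + 3 ⇒ 33 = 3p ⇒ p = 11, q = 14.
Since buyers pay the price plus the tax, the effective demand curve becomes qd = 32 - 2p.
Setting them equal: 32 - 2p = p + 3 → 29 = 3p, so p = 29/3 ≈ 9.6667 and q = 38/3 ≈ 12.6667.
Δp = 9.6667 − 11 = -1.33.

-1.33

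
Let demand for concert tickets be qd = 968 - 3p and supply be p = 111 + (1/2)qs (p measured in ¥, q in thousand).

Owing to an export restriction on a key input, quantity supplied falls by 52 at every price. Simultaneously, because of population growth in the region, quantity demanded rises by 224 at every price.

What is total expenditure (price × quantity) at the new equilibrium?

91595.68

Before the shock: 968 - 3p = 2p - 222 ⇒ 1190 = 5p ⇒ p = 238, q = 254.
The new curves are qd = 1192 - 3p (demand) and qs = 2p - 274 (supply).
New equilibrium: 1192 - 3p = 2p - 274 ⇒ 1466 = 5p ⇒ p = 293.2, q = 312.4.
New expenditure = 293.2 × 312.4 = 91595.68.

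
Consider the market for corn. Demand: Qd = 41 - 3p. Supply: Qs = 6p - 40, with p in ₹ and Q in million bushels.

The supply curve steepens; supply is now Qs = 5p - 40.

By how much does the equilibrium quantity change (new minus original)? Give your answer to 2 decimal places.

-3.38

Solve the original market: 41 - 3p = 6p - 40, hence p = 9 and Q = 14.
The new curves are Qd = 41 - 3p (demand) and Qs = 5p - 40 (supply).
New equilibrium: 41 - 3p = 5p - 40 ⇒ 81 = 8p ⇒ p = 10.125, Q = 10.625.
ΔQ = 10.625 − 14 = -3.38.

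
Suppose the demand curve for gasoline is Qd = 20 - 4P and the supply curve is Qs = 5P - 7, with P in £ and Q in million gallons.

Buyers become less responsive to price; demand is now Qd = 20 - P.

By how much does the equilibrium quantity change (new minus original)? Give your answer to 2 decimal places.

Initially, 20 - 4P = 5P - 7, so 27 = 9P and P = 3, Q = 8.
The shock moves the curves to Qd = 20 - P and Qs = 5P - 7.
Clearing the new market: 20 - P = 5P - 7, so P = 4.5 and Q = 15.5.
ΔQ = 15.5 − 8 = +7.50.

+7.50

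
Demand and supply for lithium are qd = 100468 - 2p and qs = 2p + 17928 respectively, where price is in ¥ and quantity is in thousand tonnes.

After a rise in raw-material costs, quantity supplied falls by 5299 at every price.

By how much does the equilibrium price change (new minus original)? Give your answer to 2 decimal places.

+1324.75

Solve the original market: 100468 - 2p = 2p + 17928, hence p = 20635 and q = 59198.
With the change applied: demand qd = 100468 - 2p, supply qs = 2p + 12629.
Equate the new curves: 100468 - 2p = 2p + 12629, giving 87839 = 4p, p = 21959.75, q = 56548.5.
Δp = 21959.75 − 20635 = +1324.75.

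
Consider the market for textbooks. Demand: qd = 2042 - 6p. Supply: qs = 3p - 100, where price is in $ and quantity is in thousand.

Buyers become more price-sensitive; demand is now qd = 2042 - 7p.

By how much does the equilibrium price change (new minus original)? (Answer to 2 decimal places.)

-23.80

Before the shock: 2042 - 6p = 3p - 100 ⇒ 2142 = 9p ⇒ p = 238, q = 614.
After the shift, demand is qd = 2042 - 7p and supply is qs = 3p - 100.
Clearing the new market: 2042 - 7p = 3p - 100, so p = 214.2 and q = 542.6.
Δp = 214.2 − 238 = -23.80.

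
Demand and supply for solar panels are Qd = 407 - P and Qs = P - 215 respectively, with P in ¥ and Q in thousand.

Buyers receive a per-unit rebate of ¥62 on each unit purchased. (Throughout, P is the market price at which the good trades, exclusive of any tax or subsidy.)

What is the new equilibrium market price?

Original equilibrium: 407 - P = P - 215 gives 622 = 2P, so P = 311 and Q = 96.
Since buyers' out-of-pocket price is the market price minus the rebate, the effective demand curve becomes Qd = 469 - P.
Clearing the new market: 469 - P = P - 215, so P = 342 and Q = 127.

342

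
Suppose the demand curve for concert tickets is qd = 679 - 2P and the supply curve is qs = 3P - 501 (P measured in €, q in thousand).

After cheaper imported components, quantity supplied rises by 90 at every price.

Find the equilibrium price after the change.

218

Solve the original market: 679 - 2P = 3P - 501, hence P = 236 and q = 207.
The shock moves the curves to qd = 679 - 2P and qs = 3P - 411.
New equilibrium: 679 - 2P = 3P - 411 ⇒ 1090 = 5P ⇒ P = 218, q = 243.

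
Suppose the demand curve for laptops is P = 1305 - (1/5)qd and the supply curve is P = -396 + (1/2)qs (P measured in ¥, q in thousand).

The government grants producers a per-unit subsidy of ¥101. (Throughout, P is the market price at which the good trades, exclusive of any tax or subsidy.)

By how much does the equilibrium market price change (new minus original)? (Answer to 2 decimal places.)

-28.86

Before the shock: 6525 - 5P = 2P + 792 ⇒ 5733 = 7P ⇒ P = 819, q = 2430.
Since sellers receive the price plus the subsidy, the effective supply curve becomes qs = 2P + 994.
New equilibrium: 6525 - 5P = 2P + 994 ⇒ 5531 = 7P ⇒ P = 5531/7 ≈ 790.1429, q = 18020/7 ≈ 2574.2857.
ΔP = 790.1429 − 819 = -28.86.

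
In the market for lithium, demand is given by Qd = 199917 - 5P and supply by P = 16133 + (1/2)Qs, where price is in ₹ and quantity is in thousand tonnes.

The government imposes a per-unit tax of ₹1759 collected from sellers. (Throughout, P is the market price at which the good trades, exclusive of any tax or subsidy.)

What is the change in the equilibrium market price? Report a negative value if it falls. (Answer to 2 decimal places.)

Before the shock: 199917 - 5P = 2P - 32266 ⇒ 232183 = 7P ⇒ P = 33169, Q = 34072.
Since sellers keep the price net of the tax, the effective supply curve becomes Qs = 2P - 35784.
New equilibrium: 199917 - 5P = 2P - 35784 ⇒ 235701 = 7P ⇒ P = 235701/7 ≈ 33671.5714, Q = 220914/7 ≈ 31559.1429.
ΔP = 33671.5714 − 33169 = +502.57.

+502.57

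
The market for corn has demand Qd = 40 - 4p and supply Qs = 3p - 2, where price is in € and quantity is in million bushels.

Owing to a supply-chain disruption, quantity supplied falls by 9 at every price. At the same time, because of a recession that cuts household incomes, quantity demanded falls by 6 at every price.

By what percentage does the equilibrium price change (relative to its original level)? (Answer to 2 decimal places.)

+7.14

Before the shock: 40 - 4p = 3p - 2 ⇒ 42 = 7p ⇒ p = 6, Q = 16.
The shock moves the curves to Qd = 34 - 4p and Qs = 3p - 11.
Setting them equal: 34 - 4p = 3p - 11 → 45 = 7p, so p = 45/7 ≈ 6.4286 and Q = 58/7 ≈ 8.2857.
%Δp = (6.4286 − 6) / 6 × 100 = +7.14%.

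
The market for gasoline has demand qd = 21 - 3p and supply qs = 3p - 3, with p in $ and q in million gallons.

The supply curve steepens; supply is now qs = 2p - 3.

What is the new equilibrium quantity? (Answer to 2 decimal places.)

Solve the original market: 21 - 3p = 3p - 3, hence p = 4 and q = 9.
The new curves are qd = 21 - 3p (demand) and qs = 2p - 3 (supply).
Setting them equal: 21 - 3p = 2p - 3 → 24 = 5p, so p = 4.8 and q = 6.6.

6.60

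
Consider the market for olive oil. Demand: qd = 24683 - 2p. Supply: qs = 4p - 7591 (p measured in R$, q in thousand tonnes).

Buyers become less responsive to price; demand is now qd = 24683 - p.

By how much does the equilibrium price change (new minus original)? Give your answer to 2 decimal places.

Solve the original market: 24683 - 2p = 4p - 7591, hence p = 5379 and q = 13925.
The shock moves the curves to qd = 24683 - p and qs = 4p - 7591.
Clearing the new market: 24683 - p = 4p - 7591, so p = 6454.8 and q = 18228.2.
Δp = 6454.8 − 5379 = +1075.80.

+1075.80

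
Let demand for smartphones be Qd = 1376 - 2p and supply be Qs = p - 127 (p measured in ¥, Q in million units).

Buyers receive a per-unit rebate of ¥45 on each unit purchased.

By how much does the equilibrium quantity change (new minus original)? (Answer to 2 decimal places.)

Solve the original market: 1376 - 2p = p - 127, hence p = 501 and Q = 374.
Since buyers' out-of-pocket price is the market price minus the rebate, the effective demand curve becomes Qd = 1466 - 2p.
Setting them equal: 1466 - 2p = p - 127 → 1593 = 3p, so p = 531 and Q = 404.
ΔQ = 404 − 374 = +30.00.

+30.00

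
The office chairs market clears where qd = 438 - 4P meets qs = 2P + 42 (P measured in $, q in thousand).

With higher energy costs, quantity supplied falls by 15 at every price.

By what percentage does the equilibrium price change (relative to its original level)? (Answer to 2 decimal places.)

+3.79

Original equilibrium: 438 - 4P = 2P + 42 gives 396 = 6P, so P = 66 and q = 174.
With the change applied: demand qd = 438 - 4P, supply qs = 2P + 27.
Setting them equal: 438 - 4P = 2P + 27 → 411 = 6P, so P = 68.5 and q = 164.
%ΔP = (68.5 − 66) / 66 × 100 = +3.79%.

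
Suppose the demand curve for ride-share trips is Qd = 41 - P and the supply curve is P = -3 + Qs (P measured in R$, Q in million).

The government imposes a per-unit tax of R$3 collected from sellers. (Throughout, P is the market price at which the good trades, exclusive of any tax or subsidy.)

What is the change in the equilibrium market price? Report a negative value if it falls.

+1.5

Solve the original market: 41 - P = P + 3, hence P = 19 and Q = 22.
Since sellers keep the price net of the tax, the effective supply curve becomes Qs = P.
Clearing the new market: 41 - P = P, so P = 20.5 and Q = 20.5.
ΔP = 20.5 − 19 = +1.5.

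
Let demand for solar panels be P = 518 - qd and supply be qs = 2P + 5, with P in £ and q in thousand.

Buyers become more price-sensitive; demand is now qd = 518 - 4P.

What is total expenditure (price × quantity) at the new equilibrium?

Solve the original market: 518 - P = 2P + 5, hence P = 171 and q = 347.
With the change applied: demand qd = 518 - 4P, supply qs = 2P + 5.
New equilibrium: 518 - 4P = 2P + 5 ⇒ 513 = 6P ⇒ P = 85.5, q = 176.
New expenditure = 85.5 × 176 = 15048.

15048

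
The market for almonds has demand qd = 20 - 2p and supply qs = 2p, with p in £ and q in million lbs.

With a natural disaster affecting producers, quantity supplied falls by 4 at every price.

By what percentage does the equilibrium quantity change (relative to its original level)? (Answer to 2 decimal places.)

Before the shock: 20 - 2p = 2p ⇒ 20 = 4p ⇒ p = 5, q = 10.
The shock moves the curves to qd = 20 - 2p and qs = 2p - 4.
New equilibrium: 20 - 2p = 2p - 4 ⇒ 24 = 4p ⇒ p = 6, q = 8.
%Δq = (8 − 10) / 10 × 100 = -20.00%.

-20.00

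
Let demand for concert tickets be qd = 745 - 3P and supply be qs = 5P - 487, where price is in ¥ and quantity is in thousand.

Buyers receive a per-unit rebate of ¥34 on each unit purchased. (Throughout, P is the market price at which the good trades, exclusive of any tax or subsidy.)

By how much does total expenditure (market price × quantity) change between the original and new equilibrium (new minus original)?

+14238.5625

Solve the original market: 745 - 3P = 5P - 487, hence P = 154 and q = 283.
Since buyers' out-of-pocket price is the market price minus the rebate, the effective demand curve becomes qd = 847 - 3P.
Equate the new curves: 847 - 3P = 5P - 487, giving 1334 = 8P, P = 166.75, q = 346.75.
Expenditure moves from 154×283 = 43582 to 166.75×346.75 = 57820.5625; change = +14238.5625.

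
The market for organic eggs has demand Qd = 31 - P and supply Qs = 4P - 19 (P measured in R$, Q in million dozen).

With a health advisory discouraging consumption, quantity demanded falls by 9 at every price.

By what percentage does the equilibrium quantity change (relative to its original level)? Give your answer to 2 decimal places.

Original equilibrium: 31 - P = 4P - 19 gives 50 = 5P, so P = 10 and Q = 21.
After the shift, demand is Qd = 22 - P and supply is Qs = 4P - 19.
Clearing the new market: 22 - P = 4P - 19, so P = 8.2 and Q = 13.8.
%ΔQ = (13.8 − 21) / 21 × 100 = -34.29%.

-34.29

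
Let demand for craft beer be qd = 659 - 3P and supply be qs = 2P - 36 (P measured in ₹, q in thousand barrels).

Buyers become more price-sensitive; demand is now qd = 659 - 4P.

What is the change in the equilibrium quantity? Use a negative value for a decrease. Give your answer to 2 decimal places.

-46.33

Initially, 659 - 3P = 2P - 36, so 695 = 5P and P = 139, q = 242.
The new curves are qd = 659 - 4P (demand) and qs = 2P - 36 (supply).
Equate the new curves: 659 - 4P = 2P - 36, giving 695 = 6P, P = 695/6 ≈ 115.8333, q = 587/3 ≈ 195.6667.
Δq = 195.6667 − 242 = -46.33.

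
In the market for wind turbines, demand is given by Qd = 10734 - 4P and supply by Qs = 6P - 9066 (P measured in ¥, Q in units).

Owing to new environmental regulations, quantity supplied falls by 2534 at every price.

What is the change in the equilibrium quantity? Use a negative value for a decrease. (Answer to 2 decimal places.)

Solve the original market: 10734 - 4P = 6P - 9066, hence P = 1980 and Q = 2814.
The shock moves the curves to Qd = 10734 - 4P and Qs = 6P - 11600.
Equate the new curves: 10734 - 4P = 6P - 11600, giving 22334 = 10P, P = 2233.4, Q = 1800.4.
ΔQ = 1800.4 − 2814 = -1013.60.

-1013.60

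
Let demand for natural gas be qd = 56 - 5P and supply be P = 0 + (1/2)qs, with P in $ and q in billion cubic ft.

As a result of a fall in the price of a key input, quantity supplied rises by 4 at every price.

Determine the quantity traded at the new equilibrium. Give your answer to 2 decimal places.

18.86

Initially, 56 - 5P = 2P, so 56 = 7P and P = 8, q = 16.
With the change applied: demand qd = 56 - 5P, supply qs = 2P + 4.
Equate the new curves: 56 - 5P = 2P + 4, giving 52 = 7P, P = 52/7 ≈ 7.4286, q = 132/7 ≈ 18.8571.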